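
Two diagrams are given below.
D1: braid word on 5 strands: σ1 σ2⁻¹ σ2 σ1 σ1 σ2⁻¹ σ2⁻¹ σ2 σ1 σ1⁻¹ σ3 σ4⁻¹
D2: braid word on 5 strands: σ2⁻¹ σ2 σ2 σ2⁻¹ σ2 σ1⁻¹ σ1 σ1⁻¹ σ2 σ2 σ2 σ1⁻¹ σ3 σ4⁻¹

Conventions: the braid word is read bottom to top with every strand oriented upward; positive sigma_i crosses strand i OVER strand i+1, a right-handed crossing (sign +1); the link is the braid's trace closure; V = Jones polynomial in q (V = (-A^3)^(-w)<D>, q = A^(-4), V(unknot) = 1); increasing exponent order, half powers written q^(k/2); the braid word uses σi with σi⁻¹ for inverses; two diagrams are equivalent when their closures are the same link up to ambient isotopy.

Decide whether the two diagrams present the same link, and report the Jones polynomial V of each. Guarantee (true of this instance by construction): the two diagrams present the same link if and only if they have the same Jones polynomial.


equivalent: no
D1 (bracket -A^-10 + A^-6 + A^2; 12 crossings at w = +2): V = q + q^3 - q^4
D2 (bracket A^-14 - 2A^-10 + 2A^-6 - 2A^-2 + 2A^2 - A^6 + A^10; 14 crossings at w = +2): V = q^-1 - 1 + 2q - 2q^2 + 2q^3 - 2q^4 + q^5
key observation: comparing 2 Jones polynomials yields 2 groups


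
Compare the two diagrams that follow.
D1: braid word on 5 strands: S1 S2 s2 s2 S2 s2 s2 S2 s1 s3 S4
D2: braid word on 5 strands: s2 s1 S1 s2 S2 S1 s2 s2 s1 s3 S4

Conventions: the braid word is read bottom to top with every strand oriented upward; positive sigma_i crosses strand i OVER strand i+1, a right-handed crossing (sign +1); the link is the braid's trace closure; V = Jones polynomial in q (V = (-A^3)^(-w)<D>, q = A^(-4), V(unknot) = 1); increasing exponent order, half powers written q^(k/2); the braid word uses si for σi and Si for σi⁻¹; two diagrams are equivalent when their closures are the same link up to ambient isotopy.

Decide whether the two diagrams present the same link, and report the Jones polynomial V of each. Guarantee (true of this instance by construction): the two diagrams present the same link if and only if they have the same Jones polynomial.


equivalent: no
D1 (bracket A + A^5; 11 crossings at w = +1): V = -q^(-1/2) - q^(1/2)
V(D2) = -q^(1/2) - q^(5/2)  [11 crossings, <D> = A^-1 + A^7, w = +3]
observation: 2 classes among 2 diagrams; unequal V(q) rules out equality


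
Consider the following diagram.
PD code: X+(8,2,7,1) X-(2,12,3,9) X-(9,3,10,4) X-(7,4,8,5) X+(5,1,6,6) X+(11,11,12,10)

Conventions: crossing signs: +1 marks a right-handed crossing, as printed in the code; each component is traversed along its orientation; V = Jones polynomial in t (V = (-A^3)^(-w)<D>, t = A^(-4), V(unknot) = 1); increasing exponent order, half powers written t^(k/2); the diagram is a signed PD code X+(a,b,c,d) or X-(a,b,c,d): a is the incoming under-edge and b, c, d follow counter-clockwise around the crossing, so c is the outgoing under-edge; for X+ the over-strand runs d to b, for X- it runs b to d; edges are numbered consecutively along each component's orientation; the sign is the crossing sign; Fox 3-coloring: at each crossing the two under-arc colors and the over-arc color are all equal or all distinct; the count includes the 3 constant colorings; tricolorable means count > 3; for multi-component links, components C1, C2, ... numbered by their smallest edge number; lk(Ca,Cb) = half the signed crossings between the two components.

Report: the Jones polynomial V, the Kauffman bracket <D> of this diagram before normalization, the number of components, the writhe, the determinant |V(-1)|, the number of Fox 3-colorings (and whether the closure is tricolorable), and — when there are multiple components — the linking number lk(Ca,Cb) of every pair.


V(t) = t^-3 + t^-2 + t^-1 + 1
bracket: 1 + A^4 + A^8 + A^12, w = 0
3 components, writhe 0, over 6 crossings
lk(C1,C2) = 0
linking number lk(C1,C3) = -1
lk(C2,C3): 0
det 0, colorings 9 of 3^6 — tricolorable
observation: summing lk over 3 pairs gives -1


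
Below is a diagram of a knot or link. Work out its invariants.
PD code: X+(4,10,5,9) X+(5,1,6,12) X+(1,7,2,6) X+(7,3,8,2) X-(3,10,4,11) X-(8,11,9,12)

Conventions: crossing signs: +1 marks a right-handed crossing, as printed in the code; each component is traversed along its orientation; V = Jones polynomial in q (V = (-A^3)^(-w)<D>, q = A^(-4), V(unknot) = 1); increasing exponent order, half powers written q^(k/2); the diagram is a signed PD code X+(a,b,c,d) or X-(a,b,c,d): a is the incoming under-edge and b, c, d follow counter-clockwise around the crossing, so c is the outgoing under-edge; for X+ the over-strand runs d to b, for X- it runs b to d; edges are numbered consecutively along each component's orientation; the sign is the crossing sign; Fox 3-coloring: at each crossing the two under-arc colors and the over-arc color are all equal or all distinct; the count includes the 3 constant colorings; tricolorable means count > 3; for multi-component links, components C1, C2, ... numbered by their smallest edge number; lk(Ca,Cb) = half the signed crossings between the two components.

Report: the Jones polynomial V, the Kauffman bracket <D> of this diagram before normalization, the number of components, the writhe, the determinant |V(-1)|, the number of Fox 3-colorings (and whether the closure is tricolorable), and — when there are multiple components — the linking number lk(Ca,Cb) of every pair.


Jones polynomial: V(q) = q + q^3 - q^4
<D> = -A^-10 + A^-6 + A^2; writhe +2
components 1, writhe +2 (6 crossings)
3-colorings: 9 of 3^6, det 3 — tricolorable
note: V spans 3 powers of q: at least 3 crossings in any diagram


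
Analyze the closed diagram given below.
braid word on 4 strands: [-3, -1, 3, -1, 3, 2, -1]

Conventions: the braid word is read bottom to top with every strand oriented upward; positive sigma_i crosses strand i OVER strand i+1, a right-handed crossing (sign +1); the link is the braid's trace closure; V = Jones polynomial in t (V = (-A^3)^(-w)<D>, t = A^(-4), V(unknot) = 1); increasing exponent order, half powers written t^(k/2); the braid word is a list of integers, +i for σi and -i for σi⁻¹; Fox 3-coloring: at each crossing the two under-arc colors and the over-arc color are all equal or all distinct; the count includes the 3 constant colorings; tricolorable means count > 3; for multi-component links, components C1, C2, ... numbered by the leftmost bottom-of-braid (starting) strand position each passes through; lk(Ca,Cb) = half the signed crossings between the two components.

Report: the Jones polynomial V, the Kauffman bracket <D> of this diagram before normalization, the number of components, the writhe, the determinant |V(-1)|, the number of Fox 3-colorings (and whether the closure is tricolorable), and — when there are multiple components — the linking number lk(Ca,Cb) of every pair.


Jones polynomial: V(t) = -t^-4 + t^-3 + t^-1
<D> = -A - A^9 + A^13; writhe -1
components 1, writhe -1 (7 crossings)
3-colorings: 9 of 3^7, det 3 — tricolorable
note: w = -1 shifts under R1 moves; the (-A^3)^(1) factor cancels that in V


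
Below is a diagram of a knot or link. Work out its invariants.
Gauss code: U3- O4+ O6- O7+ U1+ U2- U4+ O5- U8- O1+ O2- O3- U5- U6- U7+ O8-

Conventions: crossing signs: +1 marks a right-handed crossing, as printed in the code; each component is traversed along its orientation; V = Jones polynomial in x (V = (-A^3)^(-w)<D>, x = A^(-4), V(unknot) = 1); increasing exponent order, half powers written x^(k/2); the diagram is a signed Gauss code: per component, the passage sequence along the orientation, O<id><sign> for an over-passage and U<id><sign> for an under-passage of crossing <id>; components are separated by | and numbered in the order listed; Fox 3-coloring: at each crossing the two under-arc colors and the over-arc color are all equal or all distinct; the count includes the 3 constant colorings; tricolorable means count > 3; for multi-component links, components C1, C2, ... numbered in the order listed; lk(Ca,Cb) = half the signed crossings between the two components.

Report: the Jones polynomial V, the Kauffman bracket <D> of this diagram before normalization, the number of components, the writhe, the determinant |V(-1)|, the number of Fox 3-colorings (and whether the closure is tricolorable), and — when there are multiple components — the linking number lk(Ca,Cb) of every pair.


Jones polynomial: V(x) = -x^-4 + x^-3 + x^-1
<D> = A^-2 + A^6 - A^10; writhe -2
components 1, writhe -2 (8 crossings)
3-colorings: 9 of 3^8, det 3 — tricolorable
note: w = -2 shifts under R1 moves; the (-A^3)^(2) factor cancels that in V


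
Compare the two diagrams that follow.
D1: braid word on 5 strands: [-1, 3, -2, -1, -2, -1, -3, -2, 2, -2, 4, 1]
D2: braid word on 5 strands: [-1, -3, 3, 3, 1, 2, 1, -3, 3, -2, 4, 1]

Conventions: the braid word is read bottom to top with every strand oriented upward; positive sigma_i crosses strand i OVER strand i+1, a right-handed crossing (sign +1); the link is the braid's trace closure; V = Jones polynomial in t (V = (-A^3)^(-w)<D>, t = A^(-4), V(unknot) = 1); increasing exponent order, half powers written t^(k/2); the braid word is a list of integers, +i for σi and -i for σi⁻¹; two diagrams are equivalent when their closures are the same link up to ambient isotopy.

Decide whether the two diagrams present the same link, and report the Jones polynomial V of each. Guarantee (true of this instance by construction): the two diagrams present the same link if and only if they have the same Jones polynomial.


equivalent: no
V(D1) = -t^-4 + t^-3 + t^-1  (w -4, c 12, <D> = A^-8 + 1 - A^4)
V(D2) = 1  [12 crossings, <D> = A^12, w = +4]
key observation: V(t) takes 2 values over 2 diagrams, fixing the grouping


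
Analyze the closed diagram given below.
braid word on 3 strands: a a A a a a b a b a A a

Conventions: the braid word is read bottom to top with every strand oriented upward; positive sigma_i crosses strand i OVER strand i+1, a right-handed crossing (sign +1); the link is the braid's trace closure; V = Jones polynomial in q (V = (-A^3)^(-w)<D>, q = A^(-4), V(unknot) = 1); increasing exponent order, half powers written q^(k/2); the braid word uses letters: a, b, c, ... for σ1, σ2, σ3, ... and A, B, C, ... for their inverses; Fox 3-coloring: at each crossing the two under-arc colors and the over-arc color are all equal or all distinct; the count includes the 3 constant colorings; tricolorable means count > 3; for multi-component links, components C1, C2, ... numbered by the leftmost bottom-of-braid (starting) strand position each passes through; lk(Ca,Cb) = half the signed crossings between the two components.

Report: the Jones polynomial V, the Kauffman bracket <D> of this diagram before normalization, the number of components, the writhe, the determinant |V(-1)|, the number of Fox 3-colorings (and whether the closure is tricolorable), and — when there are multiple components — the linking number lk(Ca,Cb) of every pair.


V = q^3 + q^5 - q^6 + q^7 - q^8 + q^9 - q^10
<D> = -A^-16 + A^-12 - A^-8 + A^-4 - 1 + A^4 + A^12 (w = +8)
1 component over 12 crossings, w = +8
3 Fox colorings among 3^12, |V(-1)| = 7: not tricolorable
why: inverse pairs cancel, leaving σ1 σ1 σ1 σ1 σ2 σ1 σ2 σ1


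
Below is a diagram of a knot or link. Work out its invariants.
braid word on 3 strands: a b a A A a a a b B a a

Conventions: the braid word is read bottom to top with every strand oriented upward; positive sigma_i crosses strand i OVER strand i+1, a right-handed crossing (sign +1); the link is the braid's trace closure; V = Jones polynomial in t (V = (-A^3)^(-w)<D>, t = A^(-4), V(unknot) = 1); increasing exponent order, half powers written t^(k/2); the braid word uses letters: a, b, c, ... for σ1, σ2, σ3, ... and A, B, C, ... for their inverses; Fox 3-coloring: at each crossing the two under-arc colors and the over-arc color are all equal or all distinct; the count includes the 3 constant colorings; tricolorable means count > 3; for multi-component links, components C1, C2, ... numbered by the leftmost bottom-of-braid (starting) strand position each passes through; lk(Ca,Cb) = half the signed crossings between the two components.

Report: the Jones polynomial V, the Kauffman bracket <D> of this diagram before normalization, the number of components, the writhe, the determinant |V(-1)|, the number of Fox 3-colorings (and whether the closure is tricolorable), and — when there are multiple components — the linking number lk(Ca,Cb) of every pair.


Jones polynomial: V(t) = t^2 + t^4 - t^5 + t^6 - t^7
<D> = -A^-10 + A^-6 - A^-2 + A^2 + A^10; writhe +6
components 1, writhe +6 (12 crossings)
3-colorings: 3 of 3^12, det 5 — not tricolorable
note: w = +6 (over 12 crossings) is diagram-only; (-A^3)^(-6) removes it from V


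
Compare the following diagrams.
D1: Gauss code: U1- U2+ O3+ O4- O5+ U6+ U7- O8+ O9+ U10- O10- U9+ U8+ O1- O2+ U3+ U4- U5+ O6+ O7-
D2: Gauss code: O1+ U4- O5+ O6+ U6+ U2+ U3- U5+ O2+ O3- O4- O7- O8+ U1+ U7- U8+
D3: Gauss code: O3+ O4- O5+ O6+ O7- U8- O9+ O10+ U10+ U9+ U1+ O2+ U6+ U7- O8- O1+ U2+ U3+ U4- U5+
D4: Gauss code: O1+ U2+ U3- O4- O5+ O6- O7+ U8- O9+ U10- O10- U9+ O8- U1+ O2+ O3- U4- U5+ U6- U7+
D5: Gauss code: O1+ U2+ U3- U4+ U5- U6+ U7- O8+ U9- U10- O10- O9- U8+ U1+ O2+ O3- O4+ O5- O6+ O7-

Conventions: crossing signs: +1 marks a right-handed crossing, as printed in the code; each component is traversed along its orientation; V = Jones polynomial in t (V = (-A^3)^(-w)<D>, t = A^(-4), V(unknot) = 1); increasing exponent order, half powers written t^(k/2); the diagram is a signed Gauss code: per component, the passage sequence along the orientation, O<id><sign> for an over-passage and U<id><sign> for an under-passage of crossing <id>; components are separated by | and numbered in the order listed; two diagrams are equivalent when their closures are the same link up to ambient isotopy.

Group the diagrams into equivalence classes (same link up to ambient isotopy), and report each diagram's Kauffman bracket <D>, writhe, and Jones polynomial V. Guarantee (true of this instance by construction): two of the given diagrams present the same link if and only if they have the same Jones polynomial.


classes: {D1, D2, D3, D4, D5}
V(D1) = 1  [10 crossings, <D> = A^6, w = +2]
D2 (bracket A^6; 8 crossings at w = +2): V = 1
V(D3) = 1  (w +4, c 10, <D> = A^12)
V(D4) = 1  [10 crossings, <D> = 1, w = 0]
D5 (bracket 1; 10 crossings at w = 0): V = 1
note: one V(t) for all 5 diagrams — one class (guaranteed)


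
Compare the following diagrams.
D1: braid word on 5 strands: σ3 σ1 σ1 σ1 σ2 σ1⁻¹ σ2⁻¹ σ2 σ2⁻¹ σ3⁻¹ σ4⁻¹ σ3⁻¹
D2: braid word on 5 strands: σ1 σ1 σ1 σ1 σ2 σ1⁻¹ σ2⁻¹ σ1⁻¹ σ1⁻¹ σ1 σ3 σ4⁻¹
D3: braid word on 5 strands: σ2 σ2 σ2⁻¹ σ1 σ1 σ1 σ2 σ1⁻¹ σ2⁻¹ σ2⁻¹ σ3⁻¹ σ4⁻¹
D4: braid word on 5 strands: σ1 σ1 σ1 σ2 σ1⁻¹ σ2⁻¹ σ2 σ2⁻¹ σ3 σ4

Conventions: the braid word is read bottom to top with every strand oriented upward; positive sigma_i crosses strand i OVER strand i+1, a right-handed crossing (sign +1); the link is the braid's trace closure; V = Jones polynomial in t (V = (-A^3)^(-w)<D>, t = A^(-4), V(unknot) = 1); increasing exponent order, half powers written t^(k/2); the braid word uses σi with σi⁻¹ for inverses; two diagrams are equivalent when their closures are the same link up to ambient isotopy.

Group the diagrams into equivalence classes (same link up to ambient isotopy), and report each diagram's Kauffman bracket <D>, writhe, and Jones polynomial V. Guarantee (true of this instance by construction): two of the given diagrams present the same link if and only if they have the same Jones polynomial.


grouping into links: {D1, D2, D3, D4}
V(D1) = t + t^3 - t^4  (w 0, c 12, <D> = -A^-16 + A^-12 + A^-4)
D2 (bracket -A^-10 + A^-6 + A^2; 12 crossings at w = +2): V = t + t^3 - t^4
V(D3) = t + t^3 - t^4  [12 crossings, <D> = -A^-16 + A^-12 + A^-4, w = 0]
V(D4) = t + t^3 - t^4  [10 crossings, <D> = -A^-4 + 1 + A^8, w = +4]
why: all 4 diagrams share one V(t), hence one class


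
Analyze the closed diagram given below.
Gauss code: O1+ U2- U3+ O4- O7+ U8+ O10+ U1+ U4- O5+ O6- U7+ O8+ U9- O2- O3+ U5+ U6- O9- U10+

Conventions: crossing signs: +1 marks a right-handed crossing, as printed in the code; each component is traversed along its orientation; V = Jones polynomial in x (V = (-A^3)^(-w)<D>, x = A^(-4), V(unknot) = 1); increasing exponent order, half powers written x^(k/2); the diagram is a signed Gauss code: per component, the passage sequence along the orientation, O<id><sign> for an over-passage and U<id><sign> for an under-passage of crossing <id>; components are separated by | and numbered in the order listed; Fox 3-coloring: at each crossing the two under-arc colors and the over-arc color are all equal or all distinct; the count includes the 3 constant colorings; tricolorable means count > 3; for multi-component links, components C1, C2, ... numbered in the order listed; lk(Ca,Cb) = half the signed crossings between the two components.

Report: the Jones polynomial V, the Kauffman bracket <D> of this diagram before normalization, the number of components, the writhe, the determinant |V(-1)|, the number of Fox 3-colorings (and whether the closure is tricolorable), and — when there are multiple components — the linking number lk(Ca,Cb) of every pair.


Jones polynomial: V(x) = x + x^3 - x^4
<D> = -A^-10 + A^-6 + A^2; writhe +2
components 1, writhe +2 (10 crossings)
3-colorings: 9 of 3^10, det 3 — tricolorable
note: |V(-1)| = 3: so tricolorable, since 3 divides 3


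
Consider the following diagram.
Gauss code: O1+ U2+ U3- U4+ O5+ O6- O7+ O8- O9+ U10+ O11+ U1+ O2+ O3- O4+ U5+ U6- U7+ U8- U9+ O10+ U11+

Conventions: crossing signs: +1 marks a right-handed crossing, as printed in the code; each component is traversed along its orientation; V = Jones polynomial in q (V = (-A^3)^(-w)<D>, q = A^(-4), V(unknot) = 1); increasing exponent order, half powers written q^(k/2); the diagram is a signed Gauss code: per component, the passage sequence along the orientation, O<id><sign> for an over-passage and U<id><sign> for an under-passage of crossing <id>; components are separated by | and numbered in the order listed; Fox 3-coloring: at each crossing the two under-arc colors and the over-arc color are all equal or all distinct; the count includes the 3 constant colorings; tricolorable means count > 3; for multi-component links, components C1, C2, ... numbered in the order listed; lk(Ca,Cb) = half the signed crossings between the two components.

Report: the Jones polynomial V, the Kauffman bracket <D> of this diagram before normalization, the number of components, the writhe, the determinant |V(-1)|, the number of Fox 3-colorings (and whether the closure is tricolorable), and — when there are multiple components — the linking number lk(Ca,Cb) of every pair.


V(q) = q^2 + q^4 - q^5 + q^6 - q^7
bracket: A^-13 - A^-9 + A^-5 - A^-1 - A^7, w = +5
1 component, writhe +5, over 11 crossings
det 5, colorings 3 of 3^11 — not tricolorable
observation: w = +5 (over 11 crossings) is diagram-only; (-A^3)^(-5) removes it from V


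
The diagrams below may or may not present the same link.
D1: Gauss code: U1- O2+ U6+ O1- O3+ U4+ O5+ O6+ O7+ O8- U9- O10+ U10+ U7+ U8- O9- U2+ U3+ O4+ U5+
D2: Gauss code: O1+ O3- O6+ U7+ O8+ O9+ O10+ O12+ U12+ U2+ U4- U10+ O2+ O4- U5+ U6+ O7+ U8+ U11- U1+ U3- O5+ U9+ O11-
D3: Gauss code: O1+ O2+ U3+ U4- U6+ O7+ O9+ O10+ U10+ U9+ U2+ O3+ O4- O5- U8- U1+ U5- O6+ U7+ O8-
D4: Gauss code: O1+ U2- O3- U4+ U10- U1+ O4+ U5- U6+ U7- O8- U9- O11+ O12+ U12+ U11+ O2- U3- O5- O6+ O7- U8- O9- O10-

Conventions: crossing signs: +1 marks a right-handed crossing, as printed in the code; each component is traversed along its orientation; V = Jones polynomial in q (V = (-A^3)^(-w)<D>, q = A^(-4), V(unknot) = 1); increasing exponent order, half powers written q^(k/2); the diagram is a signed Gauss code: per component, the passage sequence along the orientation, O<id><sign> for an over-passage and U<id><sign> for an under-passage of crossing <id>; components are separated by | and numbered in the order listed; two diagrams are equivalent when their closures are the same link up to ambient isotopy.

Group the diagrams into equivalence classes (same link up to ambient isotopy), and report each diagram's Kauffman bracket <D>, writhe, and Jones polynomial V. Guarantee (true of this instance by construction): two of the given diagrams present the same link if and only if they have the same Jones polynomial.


grouping into links: {D1, D2} | {D3} | {D4}
V(D1) = q - q^2 + 2q^3 - q^4 + q^5 - q^6  (w +4, c 10, <D> = -A^-12 + A^-8 - A^-4 + 2 - A^4 + A^8)
V(D2) = q - q^2 + 2q^3 - q^4 + q^5 - q^6  (w +6, c 12, <D> = -A^-6 + A^-2 - A^2 + 2A^6 - A^10 + A^14)
V(D3) = q + q^3 - q^4  [10 crossings, <D> = -A^-4 + 1 + A^8, w = +4]
V(D4) = -q^-7 + q^-6 - q^-5 + q^-4 + q^-2  (w -2, c 12, <D> = A^2 + A^10 - A^14 + A^18 - A^22)
why: comparing 4 Jones polynomials yields 3 groups


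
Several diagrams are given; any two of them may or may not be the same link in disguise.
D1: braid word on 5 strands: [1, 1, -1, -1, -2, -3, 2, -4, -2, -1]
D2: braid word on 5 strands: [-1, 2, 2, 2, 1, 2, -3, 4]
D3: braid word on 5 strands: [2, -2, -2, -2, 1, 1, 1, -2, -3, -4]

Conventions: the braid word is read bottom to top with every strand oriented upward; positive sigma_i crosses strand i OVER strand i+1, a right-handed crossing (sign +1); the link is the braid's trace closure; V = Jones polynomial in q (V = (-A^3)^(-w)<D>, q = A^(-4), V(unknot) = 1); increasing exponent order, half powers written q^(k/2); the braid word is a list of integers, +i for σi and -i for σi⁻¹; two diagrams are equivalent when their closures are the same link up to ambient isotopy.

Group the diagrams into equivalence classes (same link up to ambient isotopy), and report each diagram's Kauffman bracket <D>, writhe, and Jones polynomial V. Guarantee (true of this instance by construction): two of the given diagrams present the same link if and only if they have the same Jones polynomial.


classes: {D1} | {D2} | {D3}
V(D1) = 1  [10 crossings, <D> = A^-12, w = -4]
D2 (bracket -A^-4 + 1 + A^8; 8 crossings at w = +4): V = q + q^3 - q^4
V(D3) = -q^-3 + q^-2 - q^-1 + 3 - q + q^2 - q^3  (w -2, c 10, <D> = -A^-18 + A^-14 - A^-10 + 3A^-6 - A^-2 + A^2 - A^6)
insight: comparing 3 Jones polynomials yields 3 groups


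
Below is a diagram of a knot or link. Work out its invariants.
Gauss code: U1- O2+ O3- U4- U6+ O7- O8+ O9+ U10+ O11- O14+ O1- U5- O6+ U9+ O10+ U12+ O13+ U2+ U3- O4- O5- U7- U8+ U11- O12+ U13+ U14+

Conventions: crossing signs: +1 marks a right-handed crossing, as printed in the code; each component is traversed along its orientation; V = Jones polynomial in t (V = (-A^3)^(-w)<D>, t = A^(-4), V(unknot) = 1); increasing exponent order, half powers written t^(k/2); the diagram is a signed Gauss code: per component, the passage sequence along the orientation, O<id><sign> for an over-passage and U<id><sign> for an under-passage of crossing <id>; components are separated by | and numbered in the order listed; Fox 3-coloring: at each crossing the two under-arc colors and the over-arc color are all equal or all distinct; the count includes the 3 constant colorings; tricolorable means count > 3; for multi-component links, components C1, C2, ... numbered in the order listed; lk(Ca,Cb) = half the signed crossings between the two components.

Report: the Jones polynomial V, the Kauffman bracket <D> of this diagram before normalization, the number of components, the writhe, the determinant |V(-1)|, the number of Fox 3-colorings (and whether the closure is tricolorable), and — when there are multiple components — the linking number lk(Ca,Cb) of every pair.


V = t^-1 - 1 + 2t - 2t^2 + 2t^3 - 2t^4 + t^5
<D> = A^-14 - 2A^-10 + 2A^-6 - 2A^-2 + 2A^2 - A^6 + A^10 (w = +2)
1 component over 14 crossings, w = +2
3 Fox colorings among 3^14, |V(-1)| = 11: not tricolorable
why: |V(-1)| = 11: so not tricolorable, since 3 does not divide 11


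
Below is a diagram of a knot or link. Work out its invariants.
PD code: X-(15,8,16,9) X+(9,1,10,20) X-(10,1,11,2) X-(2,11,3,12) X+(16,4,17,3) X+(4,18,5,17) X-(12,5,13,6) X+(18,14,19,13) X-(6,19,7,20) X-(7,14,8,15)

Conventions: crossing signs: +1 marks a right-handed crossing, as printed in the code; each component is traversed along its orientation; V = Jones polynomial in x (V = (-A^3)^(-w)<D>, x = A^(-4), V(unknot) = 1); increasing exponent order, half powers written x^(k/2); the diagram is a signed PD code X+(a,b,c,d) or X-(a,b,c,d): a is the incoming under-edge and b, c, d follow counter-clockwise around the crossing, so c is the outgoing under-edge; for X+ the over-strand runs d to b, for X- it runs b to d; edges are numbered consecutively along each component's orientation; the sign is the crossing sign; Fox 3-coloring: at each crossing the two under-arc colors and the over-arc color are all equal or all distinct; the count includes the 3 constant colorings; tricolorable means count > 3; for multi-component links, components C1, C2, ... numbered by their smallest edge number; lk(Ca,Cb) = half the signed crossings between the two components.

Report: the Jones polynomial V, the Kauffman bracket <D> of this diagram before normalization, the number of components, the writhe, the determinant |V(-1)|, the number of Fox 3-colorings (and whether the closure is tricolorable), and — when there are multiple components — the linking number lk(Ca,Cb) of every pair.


Jones polynomial: V(x) = -x^-5 + x^-4 - x^-3 + 2x^-2 - x^-1 + 2 - x
<D> = -A^-10 + 2A^-6 - A^-2 + 2A^2 - A^6 + A^10 - A^14; writhe -2
components 1, writhe -2 (10 crossings)
3-colorings: 9 of 3^10, det 9 — tricolorable
note: |V(-1)| = 9: so tricolorable, since 3 divides 9


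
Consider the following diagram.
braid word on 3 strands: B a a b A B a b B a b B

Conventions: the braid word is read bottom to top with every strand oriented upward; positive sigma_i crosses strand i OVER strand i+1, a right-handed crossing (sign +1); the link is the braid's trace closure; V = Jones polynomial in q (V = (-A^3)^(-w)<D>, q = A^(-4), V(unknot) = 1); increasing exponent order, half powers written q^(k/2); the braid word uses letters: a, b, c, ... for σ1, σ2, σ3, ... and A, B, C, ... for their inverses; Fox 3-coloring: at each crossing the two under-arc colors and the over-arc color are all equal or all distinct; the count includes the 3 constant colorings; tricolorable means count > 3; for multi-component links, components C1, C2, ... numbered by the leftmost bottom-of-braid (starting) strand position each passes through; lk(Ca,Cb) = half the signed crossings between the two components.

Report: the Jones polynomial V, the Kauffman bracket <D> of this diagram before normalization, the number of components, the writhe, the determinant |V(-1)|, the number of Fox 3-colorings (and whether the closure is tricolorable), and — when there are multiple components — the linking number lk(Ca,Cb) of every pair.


V(q) = q^-1 - 1 + 2q - 2q^2 + 2q^3 - 2q^4 + q^5
bracket: A^-14 - 2A^-10 + 2A^-6 - 2A^-2 + 2A^2 - A^6 + A^10, w = +2
1 component, writhe +2, over 12 crossings
det 11, colorings 3 of 3^12 — not tricolorable
observation: the span of V is 6, forcing >= 6 crossings in any diagram


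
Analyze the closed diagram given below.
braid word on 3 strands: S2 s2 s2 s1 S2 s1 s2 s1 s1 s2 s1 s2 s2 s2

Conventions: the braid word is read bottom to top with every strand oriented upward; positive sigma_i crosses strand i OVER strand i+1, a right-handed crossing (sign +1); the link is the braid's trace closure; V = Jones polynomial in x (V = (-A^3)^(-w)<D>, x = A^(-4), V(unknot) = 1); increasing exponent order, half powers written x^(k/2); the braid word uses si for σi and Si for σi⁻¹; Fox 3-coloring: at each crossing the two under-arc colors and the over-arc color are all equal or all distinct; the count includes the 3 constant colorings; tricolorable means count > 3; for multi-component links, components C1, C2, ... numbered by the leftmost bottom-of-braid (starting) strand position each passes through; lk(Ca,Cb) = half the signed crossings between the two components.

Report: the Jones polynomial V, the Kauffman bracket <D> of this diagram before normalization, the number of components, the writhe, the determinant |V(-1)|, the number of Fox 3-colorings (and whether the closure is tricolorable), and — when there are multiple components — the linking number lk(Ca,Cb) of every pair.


V = x^4 + x^6 - x^10
<D> = -A^-10 + A^6 + A^14 (w = +10)
1 component over 14 crossings, w = +10
3 Fox colorings among 3^14, |V(-1)| = 1: not tricolorable
why: |V(-1)| = 1: so not tricolorable, since 3 does not divide 1


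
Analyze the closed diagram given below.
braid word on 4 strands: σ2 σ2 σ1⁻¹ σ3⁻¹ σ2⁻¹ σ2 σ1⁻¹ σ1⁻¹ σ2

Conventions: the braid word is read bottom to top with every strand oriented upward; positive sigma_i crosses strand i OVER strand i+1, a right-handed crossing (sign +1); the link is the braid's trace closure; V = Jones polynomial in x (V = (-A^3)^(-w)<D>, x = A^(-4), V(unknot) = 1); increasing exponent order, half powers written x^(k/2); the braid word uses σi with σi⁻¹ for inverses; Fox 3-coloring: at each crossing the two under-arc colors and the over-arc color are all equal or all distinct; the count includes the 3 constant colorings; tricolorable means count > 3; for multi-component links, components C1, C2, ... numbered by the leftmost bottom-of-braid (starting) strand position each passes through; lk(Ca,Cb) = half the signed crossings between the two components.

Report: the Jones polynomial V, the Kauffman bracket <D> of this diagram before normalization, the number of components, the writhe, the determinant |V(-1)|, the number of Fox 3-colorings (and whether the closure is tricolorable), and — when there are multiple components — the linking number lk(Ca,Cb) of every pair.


V(x) = -x^-3 + x^-2 - x^-1 + 3 - x + x^2 - x^3
bracket: A^-15 - A^-11 + A^-7 - 3A^-3 + A - A^5 + A^9, w = -1
1 component, writhe -1, over 9 crossings
det 9, colorings 27 of 3^9 — tricolorable
observation: V is palindromic (span 6, det 9): x -> 1/x fixes it; necessary, not sufficient, for amphichirality


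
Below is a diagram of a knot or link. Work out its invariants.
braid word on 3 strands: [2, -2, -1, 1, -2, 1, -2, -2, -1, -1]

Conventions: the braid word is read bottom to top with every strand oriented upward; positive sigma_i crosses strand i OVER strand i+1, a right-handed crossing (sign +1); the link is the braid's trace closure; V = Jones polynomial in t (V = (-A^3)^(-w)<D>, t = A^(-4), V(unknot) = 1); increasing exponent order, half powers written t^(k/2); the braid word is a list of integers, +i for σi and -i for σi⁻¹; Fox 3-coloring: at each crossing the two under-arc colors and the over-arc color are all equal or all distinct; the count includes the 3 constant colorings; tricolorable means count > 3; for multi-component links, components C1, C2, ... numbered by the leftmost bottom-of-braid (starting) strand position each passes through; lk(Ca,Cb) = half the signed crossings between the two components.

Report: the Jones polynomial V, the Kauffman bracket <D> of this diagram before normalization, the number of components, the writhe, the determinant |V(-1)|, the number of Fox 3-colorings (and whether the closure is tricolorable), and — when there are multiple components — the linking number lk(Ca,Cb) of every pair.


V = -t^-6 + t^-5 - t^-4 + 2t^-3 - t^-2 + t^-1
<D> = A^-8 - A^-4 + 2 - A^4 + A^8 - A^12 (w = -4)
1 component over 10 crossings, w = -4
3 Fox colorings among 3^10, |V(-1)| = 7: not tricolorable
why: the word shrinks to σ2⁻¹ σ1 σ2⁻¹ σ2⁻¹ σ1⁻¹ σ1⁻¹ after cancelling


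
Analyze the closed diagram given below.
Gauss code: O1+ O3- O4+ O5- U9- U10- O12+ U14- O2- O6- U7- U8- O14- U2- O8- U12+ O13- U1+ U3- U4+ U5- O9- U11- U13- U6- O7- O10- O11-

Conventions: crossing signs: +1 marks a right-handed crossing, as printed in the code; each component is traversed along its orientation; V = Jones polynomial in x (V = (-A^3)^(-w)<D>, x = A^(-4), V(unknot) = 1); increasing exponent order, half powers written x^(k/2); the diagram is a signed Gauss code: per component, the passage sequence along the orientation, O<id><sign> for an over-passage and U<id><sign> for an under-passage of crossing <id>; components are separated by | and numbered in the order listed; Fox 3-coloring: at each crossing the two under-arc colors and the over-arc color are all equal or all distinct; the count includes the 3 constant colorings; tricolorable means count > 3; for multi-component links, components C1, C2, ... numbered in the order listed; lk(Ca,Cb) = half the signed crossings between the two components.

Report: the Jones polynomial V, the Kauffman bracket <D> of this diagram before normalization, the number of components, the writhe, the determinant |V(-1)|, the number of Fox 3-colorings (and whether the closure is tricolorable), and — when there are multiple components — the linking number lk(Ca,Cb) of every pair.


V(x) = x^-10 - 3x^-9 + 4x^-8 - 6x^-7 + 6x^-6 - 5x^-5 + 5x^-4 - 2x^-3 + x^-2
bracket: A^-16 - 2A^-12 + 5A^-8 - 5A^-4 + 6 - 6A^4 + 4A^8 - 3A^12 + A^16, w = -8
1 component, writhe -8, over 14 crossings
det 33, colorings 9 of 3^14 — tricolorable
observation: w = -8 (over 14 crossings) is diagram-only; (-A^3)^(8) removes it from V


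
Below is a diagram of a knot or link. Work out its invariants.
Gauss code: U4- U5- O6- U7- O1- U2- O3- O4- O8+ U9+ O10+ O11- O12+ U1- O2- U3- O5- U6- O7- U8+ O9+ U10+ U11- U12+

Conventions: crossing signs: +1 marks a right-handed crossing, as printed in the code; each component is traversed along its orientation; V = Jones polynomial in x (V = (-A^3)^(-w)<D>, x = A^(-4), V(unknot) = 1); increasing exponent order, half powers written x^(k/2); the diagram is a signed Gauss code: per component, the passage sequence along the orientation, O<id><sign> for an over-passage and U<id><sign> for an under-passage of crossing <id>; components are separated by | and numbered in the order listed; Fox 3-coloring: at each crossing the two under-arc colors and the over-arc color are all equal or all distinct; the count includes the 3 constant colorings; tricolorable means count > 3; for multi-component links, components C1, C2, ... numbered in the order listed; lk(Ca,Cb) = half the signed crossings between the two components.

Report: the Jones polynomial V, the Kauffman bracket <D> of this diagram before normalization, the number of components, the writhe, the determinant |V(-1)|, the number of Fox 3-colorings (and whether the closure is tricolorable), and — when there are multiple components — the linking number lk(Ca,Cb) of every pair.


V(x) = x^-7 - 2x^-6 + 2x^-5 - 3x^-4 + 3x^-3 - 2x^-2 + 2x^-1
bracket: 2A^-8 - 2A^-4 + 3 - 3A^4 + 2A^8 - 2A^12 + A^16, w = -4
1 component, writhe -4, over 12 crossings
det 15, colorings 9 of 3^12 — tricolorable
observation: w = -4 (over 12 crossings) is diagram-only; (-A^3)^(4) removes it from V


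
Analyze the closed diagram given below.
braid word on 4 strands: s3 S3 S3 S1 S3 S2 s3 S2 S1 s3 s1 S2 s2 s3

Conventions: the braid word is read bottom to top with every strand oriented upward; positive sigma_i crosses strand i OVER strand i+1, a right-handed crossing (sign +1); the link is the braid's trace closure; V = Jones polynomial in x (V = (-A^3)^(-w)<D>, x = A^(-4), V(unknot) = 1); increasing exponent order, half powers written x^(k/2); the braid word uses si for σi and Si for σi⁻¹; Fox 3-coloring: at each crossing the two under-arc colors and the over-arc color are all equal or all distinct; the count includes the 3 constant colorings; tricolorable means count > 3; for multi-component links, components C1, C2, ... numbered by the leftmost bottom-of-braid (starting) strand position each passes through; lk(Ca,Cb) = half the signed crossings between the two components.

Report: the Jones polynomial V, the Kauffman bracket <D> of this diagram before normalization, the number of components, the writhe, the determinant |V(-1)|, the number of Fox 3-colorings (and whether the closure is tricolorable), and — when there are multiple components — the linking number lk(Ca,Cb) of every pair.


Jones polynomial: V(x) = -x^(-5/2) - x^(-1/2)
<D> = -A^-4 - A^4; writhe -2
components 2, writhe -2 (14 crossings)
linking number lk(C1,C2) = -1
3-colorings: 3 of 3^14, det 2 — not tricolorable
note: free reduction leaves σ3⁻¹ σ1⁻¹ σ3⁻¹ σ2⁻¹ σ3 σ2⁻¹ σ1⁻¹ σ3 σ1 σ3 of the original 14 letters


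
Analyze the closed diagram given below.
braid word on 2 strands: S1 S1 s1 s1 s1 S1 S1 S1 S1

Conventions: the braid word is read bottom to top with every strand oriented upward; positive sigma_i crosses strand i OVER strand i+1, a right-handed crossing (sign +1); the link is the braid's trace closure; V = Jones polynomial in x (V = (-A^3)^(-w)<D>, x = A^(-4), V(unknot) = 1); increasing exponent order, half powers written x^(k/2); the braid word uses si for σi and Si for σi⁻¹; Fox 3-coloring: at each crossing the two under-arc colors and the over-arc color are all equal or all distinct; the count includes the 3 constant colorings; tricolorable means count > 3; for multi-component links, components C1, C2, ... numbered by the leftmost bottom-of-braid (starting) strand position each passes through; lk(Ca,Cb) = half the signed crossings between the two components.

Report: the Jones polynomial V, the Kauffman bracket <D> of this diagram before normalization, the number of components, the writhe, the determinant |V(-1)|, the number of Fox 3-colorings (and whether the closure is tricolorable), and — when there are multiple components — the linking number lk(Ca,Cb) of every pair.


Jones polynomial: V(x) = -x^-4 + x^-3 + x^-1
<D> = -A^-5 - A^3 + A^7; writhe -3
components 1, writhe -3 (9 crossings)
3-colorings: 9 of 3^9, det 3 — tricolorable
note: |V(-1)| = 3: so tricolorable, since 3 divides 3


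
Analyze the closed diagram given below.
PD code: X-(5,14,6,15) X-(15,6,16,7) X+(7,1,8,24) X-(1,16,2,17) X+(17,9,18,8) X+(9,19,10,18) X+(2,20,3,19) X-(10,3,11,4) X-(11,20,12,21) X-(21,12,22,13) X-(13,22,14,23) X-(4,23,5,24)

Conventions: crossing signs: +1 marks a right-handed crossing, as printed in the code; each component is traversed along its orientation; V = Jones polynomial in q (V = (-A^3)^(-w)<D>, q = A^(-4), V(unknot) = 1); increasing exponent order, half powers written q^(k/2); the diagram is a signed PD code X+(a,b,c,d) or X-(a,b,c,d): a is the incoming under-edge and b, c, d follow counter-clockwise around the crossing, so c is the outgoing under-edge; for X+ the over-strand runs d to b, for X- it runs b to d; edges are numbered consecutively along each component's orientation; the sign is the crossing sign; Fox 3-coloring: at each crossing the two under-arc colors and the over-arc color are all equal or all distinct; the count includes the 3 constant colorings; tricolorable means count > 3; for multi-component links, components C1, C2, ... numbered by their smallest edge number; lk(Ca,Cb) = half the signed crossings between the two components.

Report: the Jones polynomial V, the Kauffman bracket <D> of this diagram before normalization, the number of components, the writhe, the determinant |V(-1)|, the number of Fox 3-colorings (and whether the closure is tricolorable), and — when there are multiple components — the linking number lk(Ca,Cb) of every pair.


V = q^-7 - 2q^-6 + 2q^-5 - 3q^-4 + 3q^-3 - 2q^-2 + 2q^-1
<D> = 2A^-8 - 2A^-4 + 3 - 3A^4 + 2A^8 - 2A^12 + A^16 (w = -4)
1 component over 12 crossings, w = -4
9 Fox colorings among 3^12, |V(-1)| = 15: tricolorable
why: V spans 6 powers of q: at least 6 crossings in any diagram


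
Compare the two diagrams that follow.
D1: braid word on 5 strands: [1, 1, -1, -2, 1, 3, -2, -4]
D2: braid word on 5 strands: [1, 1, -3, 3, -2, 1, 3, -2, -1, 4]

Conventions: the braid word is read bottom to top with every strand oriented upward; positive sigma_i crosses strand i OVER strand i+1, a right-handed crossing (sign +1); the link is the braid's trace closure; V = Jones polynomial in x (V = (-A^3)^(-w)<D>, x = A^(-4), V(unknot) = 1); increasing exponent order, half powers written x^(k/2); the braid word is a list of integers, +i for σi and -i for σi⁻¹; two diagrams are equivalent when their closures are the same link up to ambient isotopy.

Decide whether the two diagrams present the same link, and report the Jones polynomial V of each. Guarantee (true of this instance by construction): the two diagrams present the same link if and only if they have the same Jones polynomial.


same link: yes
V(D1) = x^-2 - x^-1 + 1 - x + x^2  [8 crossings, <D> = A^-8 - A^-4 + 1 - A^4 + A^8, w = 0]
V(D2) = x^-2 - x^-1 + 1 - x + x^2  [10 crossings, <D> = A^-2 - A^2 + A^6 - A^10 + A^14, w = +2]
insight: D2 (10 crossings) and D1 (8) are Markov-related braid presentations
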